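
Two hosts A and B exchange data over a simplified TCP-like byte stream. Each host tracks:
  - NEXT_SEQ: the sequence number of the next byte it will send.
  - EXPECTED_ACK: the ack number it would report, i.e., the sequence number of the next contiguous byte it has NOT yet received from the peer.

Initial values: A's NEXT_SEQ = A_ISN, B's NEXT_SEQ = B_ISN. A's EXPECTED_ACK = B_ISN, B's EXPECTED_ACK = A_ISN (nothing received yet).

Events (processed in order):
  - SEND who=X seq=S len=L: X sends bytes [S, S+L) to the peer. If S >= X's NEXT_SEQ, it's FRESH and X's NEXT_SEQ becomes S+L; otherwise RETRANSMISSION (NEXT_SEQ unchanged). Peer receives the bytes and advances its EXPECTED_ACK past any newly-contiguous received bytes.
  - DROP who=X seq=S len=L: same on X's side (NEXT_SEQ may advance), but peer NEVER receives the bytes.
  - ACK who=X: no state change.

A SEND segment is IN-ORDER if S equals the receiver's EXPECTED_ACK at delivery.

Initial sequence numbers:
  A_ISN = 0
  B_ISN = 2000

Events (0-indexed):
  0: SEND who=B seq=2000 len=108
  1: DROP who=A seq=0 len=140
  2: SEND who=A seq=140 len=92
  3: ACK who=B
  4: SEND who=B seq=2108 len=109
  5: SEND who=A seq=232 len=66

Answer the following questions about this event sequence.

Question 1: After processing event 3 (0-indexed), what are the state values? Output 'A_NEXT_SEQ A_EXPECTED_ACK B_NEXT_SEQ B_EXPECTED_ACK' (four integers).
After event 0: A_seq=0 A_ack=2108 B_seq=2108 B_ack=0
After event 1: A_seq=140 A_ack=2108 B_seq=2108 B_ack=0
After event 2: A_seq=232 A_ack=2108 B_seq=2108 B_ack=0
After event 3: A_seq=232 A_ack=2108 B_seq=2108 B_ack=0

232 2108 2108 0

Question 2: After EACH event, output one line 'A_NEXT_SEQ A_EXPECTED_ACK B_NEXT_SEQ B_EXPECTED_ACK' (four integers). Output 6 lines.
0 2108 2108 0
140 2108 2108 0
232 2108 2108 0
232 2108 2108 0
232 2217 2217 0
298 2217 2217 0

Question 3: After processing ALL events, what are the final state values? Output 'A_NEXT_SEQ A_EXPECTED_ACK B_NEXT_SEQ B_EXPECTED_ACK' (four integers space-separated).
Answer: 298 2217 2217 0

Derivation:
After event 0: A_seq=0 A_ack=2108 B_seq=2108 B_ack=0
After event 1: A_seq=140 A_ack=2108 B_seq=2108 B_ack=0
After event 2: A_seq=232 A_ack=2108 B_seq=2108 B_ack=0
After event 3: A_seq=232 A_ack=2108 B_seq=2108 B_ack=0
After event 4: A_seq=232 A_ack=2217 B_seq=2217 B_ack=0
After event 5: A_seq=298 A_ack=2217 B_seq=2217 B_ack=0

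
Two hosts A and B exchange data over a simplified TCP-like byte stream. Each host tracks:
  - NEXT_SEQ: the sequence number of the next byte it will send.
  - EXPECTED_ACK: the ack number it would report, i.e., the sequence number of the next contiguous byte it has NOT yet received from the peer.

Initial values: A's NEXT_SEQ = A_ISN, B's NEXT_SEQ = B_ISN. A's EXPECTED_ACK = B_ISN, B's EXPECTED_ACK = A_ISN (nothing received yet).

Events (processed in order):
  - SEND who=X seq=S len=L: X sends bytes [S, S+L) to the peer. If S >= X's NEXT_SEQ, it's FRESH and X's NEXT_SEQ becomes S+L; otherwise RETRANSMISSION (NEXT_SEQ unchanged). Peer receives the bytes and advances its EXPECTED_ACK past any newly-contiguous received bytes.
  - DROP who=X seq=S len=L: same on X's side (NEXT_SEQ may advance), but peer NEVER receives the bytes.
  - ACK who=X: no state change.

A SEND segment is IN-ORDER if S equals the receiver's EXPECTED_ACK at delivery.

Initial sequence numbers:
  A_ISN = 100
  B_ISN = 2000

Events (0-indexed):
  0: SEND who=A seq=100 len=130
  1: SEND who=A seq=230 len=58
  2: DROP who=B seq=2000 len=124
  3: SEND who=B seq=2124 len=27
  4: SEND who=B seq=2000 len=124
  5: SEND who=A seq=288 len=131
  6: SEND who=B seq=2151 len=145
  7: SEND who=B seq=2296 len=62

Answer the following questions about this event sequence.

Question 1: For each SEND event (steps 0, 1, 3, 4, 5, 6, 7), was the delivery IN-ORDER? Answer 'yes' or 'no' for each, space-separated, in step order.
Step 0: SEND seq=100 -> in-order
Step 1: SEND seq=230 -> in-order
Step 3: SEND seq=2124 -> out-of-order
Step 4: SEND seq=2000 -> in-order
Step 5: SEND seq=288 -> in-order
Step 6: SEND seq=2151 -> in-order
Step 7: SEND seq=2296 -> in-order

Answer: yes yes no yes yes yes yes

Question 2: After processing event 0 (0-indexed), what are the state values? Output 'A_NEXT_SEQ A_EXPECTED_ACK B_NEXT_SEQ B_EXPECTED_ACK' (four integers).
After event 0: A_seq=230 A_ack=2000 B_seq=2000 B_ack=230

230 2000 2000 230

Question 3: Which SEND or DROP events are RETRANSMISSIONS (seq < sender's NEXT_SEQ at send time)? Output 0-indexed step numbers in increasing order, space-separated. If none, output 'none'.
Answer: 4

Derivation:
Step 0: SEND seq=100 -> fresh
Step 1: SEND seq=230 -> fresh
Step 2: DROP seq=2000 -> fresh
Step 3: SEND seq=2124 -> fresh
Step 4: SEND seq=2000 -> retransmit
Step 5: SEND seq=288 -> fresh
Step 6: SEND seq=2151 -> fresh
Step 7: SEND seq=2296 -> fresh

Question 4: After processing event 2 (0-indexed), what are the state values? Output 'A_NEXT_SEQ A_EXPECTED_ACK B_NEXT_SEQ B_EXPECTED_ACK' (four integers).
After event 0: A_seq=230 A_ack=2000 B_seq=2000 B_ack=230
After event 1: A_seq=288 A_ack=2000 B_seq=2000 B_ack=288
After event 2: A_seq=288 A_ack=2000 B_seq=2124 B_ack=288

288 2000 2124 288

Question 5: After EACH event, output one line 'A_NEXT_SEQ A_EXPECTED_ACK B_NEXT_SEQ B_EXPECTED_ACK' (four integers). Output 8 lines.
230 2000 2000 230
288 2000 2000 288
288 2000 2124 288
288 2000 2151 288
288 2151 2151 288
419 2151 2151 419
419 2296 2296 419
419 2358 2358 419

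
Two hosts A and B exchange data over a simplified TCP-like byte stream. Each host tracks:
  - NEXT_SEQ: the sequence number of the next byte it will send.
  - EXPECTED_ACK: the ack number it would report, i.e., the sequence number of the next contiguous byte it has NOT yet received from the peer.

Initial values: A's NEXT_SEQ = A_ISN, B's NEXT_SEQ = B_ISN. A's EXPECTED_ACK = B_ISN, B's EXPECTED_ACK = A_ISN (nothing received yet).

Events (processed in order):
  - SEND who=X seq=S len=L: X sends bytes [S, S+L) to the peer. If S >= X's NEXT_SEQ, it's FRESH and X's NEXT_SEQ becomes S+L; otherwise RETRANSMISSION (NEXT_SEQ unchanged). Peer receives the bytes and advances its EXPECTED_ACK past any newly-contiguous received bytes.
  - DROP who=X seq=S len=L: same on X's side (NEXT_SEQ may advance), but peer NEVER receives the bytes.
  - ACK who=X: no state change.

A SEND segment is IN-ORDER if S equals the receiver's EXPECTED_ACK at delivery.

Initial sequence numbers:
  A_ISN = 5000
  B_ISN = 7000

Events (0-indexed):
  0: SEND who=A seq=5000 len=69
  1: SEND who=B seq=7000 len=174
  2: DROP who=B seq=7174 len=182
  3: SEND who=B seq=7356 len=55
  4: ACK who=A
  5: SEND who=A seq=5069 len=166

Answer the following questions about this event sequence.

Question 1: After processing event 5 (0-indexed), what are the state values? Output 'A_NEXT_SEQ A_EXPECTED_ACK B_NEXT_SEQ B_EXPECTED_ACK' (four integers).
After event 0: A_seq=5069 A_ack=7000 B_seq=7000 B_ack=5069
After event 1: A_seq=5069 A_ack=7174 B_seq=7174 B_ack=5069
After event 2: A_seq=5069 A_ack=7174 B_seq=7356 B_ack=5069
After event 3: A_seq=5069 A_ack=7174 B_seq=7411 B_ack=5069
After event 4: A_seq=5069 A_ack=7174 B_seq=7411 B_ack=5069
After event 5: A_seq=5235 A_ack=7174 B_seq=7411 B_ack=5235

5235 7174 7411 5235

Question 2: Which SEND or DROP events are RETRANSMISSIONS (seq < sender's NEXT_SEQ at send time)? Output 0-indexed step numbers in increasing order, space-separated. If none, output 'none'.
Step 0: SEND seq=5000 -> fresh
Step 1: SEND seq=7000 -> fresh
Step 2: DROP seq=7174 -> fresh
Step 3: SEND seq=7356 -> fresh
Step 5: SEND seq=5069 -> fresh

Answer: none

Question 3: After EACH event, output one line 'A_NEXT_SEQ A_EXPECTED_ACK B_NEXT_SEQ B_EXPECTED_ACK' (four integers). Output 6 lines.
5069 7000 7000 5069
5069 7174 7174 5069
5069 7174 7356 5069
5069 7174 7411 5069
5069 7174 7411 5069
5235 7174 7411 5235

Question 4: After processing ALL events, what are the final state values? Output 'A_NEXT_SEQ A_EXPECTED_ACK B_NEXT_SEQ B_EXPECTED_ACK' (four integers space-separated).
Answer: 5235 7174 7411 5235

Derivation:
After event 0: A_seq=5069 A_ack=7000 B_seq=7000 B_ack=5069
After event 1: A_seq=5069 A_ack=7174 B_seq=7174 B_ack=5069
After event 2: A_seq=5069 A_ack=7174 B_seq=7356 B_ack=5069
After event 3: A_seq=5069 A_ack=7174 B_seq=7411 B_ack=5069
After event 4: A_seq=5069 A_ack=7174 B_seq=7411 B_ack=5069
After event 5: A_seq=5235 A_ack=7174 B_seq=7411 B_ack=5235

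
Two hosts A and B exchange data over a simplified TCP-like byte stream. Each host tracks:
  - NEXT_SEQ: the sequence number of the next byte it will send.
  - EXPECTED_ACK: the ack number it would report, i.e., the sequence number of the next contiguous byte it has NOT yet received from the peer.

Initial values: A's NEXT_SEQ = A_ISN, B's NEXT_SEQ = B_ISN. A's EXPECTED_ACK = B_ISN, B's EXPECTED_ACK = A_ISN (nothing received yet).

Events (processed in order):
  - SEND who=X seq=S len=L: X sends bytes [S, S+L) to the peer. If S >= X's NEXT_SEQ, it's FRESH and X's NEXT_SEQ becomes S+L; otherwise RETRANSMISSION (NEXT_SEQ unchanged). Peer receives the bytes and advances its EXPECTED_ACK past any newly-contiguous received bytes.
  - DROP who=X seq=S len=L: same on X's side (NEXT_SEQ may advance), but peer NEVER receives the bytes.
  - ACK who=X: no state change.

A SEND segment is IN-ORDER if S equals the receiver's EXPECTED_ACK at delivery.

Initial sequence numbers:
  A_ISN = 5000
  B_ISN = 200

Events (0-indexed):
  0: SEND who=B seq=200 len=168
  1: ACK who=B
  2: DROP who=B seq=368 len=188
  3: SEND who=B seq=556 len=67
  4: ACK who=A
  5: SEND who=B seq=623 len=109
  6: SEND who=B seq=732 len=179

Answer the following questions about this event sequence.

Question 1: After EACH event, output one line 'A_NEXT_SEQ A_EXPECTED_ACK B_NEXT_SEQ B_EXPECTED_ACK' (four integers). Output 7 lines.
5000 368 368 5000
5000 368 368 5000
5000 368 556 5000
5000 368 623 5000
5000 368 623 5000
5000 368 732 5000
5000 368 911 5000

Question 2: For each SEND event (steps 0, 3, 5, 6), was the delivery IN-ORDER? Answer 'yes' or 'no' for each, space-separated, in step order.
Step 0: SEND seq=200 -> in-order
Step 3: SEND seq=556 -> out-of-order
Step 5: SEND seq=623 -> out-of-order
Step 6: SEND seq=732 -> out-of-order

Answer: yes no no no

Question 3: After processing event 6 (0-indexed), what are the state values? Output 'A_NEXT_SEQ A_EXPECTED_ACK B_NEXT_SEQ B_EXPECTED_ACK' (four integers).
After event 0: A_seq=5000 A_ack=368 B_seq=368 B_ack=5000
After event 1: A_seq=5000 A_ack=368 B_seq=368 B_ack=5000
After event 2: A_seq=5000 A_ack=368 B_seq=556 B_ack=5000
After event 3: A_seq=5000 A_ack=368 B_seq=623 B_ack=5000
After event 4: A_seq=5000 A_ack=368 B_seq=623 B_ack=5000
After event 5: A_seq=5000 A_ack=368 B_seq=732 B_ack=5000
After event 6: A_seq=5000 A_ack=368 B_seq=911 B_ack=5000

5000 368 911 5000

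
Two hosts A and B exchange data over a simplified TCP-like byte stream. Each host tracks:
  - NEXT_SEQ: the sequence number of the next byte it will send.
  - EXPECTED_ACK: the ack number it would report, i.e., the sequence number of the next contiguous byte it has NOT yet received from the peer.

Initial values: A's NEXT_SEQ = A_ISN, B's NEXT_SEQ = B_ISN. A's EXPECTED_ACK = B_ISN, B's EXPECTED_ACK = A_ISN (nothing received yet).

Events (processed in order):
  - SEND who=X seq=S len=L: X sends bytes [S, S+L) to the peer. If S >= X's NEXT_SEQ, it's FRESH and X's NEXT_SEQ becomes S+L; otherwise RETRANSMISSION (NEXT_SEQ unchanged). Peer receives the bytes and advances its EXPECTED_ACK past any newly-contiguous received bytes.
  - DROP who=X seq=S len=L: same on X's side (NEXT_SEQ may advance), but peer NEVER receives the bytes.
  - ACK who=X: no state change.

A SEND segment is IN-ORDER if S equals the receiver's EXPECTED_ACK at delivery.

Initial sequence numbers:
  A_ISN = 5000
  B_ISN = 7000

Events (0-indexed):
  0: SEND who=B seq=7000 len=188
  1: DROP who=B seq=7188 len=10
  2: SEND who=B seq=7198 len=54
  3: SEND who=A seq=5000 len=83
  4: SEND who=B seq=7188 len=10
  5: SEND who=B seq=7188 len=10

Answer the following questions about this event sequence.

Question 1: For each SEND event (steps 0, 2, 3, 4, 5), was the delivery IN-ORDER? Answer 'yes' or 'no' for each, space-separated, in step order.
Step 0: SEND seq=7000 -> in-order
Step 2: SEND seq=7198 -> out-of-order
Step 3: SEND seq=5000 -> in-order
Step 4: SEND seq=7188 -> in-order
Step 5: SEND seq=7188 -> out-of-order

Answer: yes no yes yes no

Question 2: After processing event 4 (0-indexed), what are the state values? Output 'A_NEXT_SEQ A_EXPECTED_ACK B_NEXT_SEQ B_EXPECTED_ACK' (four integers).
After event 0: A_seq=5000 A_ack=7188 B_seq=7188 B_ack=5000
After event 1: A_seq=5000 A_ack=7188 B_seq=7198 B_ack=5000
After event 2: A_seq=5000 A_ack=7188 B_seq=7252 B_ack=5000
After event 3: A_seq=5083 A_ack=7188 B_seq=7252 B_ack=5083
After event 4: A_seq=5083 A_ack=7252 B_seq=7252 B_ack=5083

5083 7252 7252 5083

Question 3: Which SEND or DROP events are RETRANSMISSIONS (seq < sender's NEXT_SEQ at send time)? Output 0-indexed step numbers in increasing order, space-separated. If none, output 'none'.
Answer: 4 5

Derivation:
Step 0: SEND seq=7000 -> fresh
Step 1: DROP seq=7188 -> fresh
Step 2: SEND seq=7198 -> fresh
Step 3: SEND seq=5000 -> fresh
Step 4: SEND seq=7188 -> retransmit
Step 5: SEND seq=7188 -> retransmit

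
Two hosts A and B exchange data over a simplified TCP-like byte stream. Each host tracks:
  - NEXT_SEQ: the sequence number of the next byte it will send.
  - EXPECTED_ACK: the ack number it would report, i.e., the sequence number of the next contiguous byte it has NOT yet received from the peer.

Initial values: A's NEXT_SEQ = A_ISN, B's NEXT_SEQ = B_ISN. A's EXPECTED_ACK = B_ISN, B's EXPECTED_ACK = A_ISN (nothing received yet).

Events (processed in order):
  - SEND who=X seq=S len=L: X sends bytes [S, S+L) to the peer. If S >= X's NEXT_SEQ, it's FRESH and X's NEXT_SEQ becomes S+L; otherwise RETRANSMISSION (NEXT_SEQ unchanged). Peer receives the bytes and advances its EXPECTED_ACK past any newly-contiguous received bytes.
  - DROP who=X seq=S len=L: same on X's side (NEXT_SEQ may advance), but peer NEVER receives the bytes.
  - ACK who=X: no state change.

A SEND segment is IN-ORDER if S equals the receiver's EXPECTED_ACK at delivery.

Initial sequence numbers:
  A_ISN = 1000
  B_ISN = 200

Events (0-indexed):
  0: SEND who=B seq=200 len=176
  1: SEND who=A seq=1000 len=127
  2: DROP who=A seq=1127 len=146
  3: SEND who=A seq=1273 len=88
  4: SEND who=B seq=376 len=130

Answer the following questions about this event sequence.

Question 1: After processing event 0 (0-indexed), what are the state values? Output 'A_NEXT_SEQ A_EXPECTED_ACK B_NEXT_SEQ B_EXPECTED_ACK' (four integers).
After event 0: A_seq=1000 A_ack=376 B_seq=376 B_ack=1000

1000 376 376 1000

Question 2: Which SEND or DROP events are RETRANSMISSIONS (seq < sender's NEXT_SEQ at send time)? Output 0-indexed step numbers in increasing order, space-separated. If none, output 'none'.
Step 0: SEND seq=200 -> fresh
Step 1: SEND seq=1000 -> fresh
Step 2: DROP seq=1127 -> fresh
Step 3: SEND seq=1273 -> fresh
Step 4: SEND seq=376 -> fresh

Answer: none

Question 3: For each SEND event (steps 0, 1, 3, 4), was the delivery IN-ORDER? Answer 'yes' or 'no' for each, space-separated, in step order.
Step 0: SEND seq=200 -> in-order
Step 1: SEND seq=1000 -> in-order
Step 3: SEND seq=1273 -> out-of-order
Step 4: SEND seq=376 -> in-order

Answer: yes yes no yes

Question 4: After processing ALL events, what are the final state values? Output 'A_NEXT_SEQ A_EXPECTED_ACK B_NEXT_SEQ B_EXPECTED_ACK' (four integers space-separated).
After event 0: A_seq=1000 A_ack=376 B_seq=376 B_ack=1000
After event 1: A_seq=1127 A_ack=376 B_seq=376 B_ack=1127
After event 2: A_seq=1273 A_ack=376 B_seq=376 B_ack=1127
After event 3: A_seq=1361 A_ack=376 B_seq=376 B_ack=1127
After event 4: A_seq=1361 A_ack=506 B_seq=506 B_ack=1127

Answer: 1361 506 506 1127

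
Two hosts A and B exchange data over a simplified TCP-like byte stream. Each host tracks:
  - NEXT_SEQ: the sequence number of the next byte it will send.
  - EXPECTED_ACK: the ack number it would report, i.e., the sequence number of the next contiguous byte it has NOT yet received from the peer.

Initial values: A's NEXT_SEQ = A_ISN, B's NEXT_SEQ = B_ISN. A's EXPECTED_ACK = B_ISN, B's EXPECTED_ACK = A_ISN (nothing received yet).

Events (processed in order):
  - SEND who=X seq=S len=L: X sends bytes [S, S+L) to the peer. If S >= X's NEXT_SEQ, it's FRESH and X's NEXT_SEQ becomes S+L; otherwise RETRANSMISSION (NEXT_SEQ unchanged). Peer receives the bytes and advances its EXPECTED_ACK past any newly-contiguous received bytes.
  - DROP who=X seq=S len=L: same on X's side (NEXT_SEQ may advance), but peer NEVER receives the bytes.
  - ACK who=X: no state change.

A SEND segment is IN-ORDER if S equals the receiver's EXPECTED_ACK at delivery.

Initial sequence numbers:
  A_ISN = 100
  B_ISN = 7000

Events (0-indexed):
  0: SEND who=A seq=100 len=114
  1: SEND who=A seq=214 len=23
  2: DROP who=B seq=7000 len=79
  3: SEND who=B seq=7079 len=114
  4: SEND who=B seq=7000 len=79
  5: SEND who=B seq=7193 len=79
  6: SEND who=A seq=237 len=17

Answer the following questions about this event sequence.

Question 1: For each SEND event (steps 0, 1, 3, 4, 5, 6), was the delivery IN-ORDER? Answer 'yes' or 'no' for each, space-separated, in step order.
Step 0: SEND seq=100 -> in-order
Step 1: SEND seq=214 -> in-order
Step 3: SEND seq=7079 -> out-of-order
Step 4: SEND seq=7000 -> in-order
Step 5: SEND seq=7193 -> in-order
Step 6: SEND seq=237 -> in-order

Answer: yes yes no yes yes yes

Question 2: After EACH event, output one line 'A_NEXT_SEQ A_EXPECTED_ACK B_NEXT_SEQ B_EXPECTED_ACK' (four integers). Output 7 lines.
214 7000 7000 214
237 7000 7000 237
237 7000 7079 237
237 7000 7193 237
237 7193 7193 237
237 7272 7272 237
254 7272 7272 254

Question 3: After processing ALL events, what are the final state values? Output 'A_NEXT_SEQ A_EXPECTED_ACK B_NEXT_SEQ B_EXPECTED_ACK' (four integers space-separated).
After event 0: A_seq=214 A_ack=7000 B_seq=7000 B_ack=214
After event 1: A_seq=237 A_ack=7000 B_seq=7000 B_ack=237
After event 2: A_seq=237 A_ack=7000 B_seq=7079 B_ack=237
After event 3: A_seq=237 A_ack=7000 B_seq=7193 B_ack=237
After event 4: A_seq=237 A_ack=7193 B_seq=7193 B_ack=237
After event 5: A_seq=237 A_ack=7272 B_seq=7272 B_ack=237
After event 6: A_seq=254 A_ack=7272 B_seq=7272 B_ack=254

Answer: 254 7272 7272 254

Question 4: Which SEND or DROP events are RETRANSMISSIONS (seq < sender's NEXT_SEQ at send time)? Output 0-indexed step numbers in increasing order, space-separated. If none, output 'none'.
Answer: 4

Derivation:
Step 0: SEND seq=100 -> fresh
Step 1: SEND seq=214 -> fresh
Step 2: DROP seq=7000 -> fresh
Step 3: SEND seq=7079 -> fresh
Step 4: SEND seq=7000 -> retransmit
Step 5: SEND seq=7193 -> fresh
Step 6: SEND seq=237 -> fresh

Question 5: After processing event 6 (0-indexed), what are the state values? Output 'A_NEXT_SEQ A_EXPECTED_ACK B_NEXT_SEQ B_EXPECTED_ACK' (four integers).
After event 0: A_seq=214 A_ack=7000 B_seq=7000 B_ack=214
After event 1: A_seq=237 A_ack=7000 B_seq=7000 B_ack=237
After event 2: A_seq=237 A_ack=7000 B_seq=7079 B_ack=237
After event 3: A_seq=237 A_ack=7000 B_seq=7193 B_ack=237
After event 4: A_seq=237 A_ack=7193 B_seq=7193 B_ack=237
After event 5: A_seq=237 A_ack=7272 B_seq=7272 B_ack=237
After event 6: A_seq=254 A_ack=7272 B_seq=7272 B_ack=254

254 7272 7272 254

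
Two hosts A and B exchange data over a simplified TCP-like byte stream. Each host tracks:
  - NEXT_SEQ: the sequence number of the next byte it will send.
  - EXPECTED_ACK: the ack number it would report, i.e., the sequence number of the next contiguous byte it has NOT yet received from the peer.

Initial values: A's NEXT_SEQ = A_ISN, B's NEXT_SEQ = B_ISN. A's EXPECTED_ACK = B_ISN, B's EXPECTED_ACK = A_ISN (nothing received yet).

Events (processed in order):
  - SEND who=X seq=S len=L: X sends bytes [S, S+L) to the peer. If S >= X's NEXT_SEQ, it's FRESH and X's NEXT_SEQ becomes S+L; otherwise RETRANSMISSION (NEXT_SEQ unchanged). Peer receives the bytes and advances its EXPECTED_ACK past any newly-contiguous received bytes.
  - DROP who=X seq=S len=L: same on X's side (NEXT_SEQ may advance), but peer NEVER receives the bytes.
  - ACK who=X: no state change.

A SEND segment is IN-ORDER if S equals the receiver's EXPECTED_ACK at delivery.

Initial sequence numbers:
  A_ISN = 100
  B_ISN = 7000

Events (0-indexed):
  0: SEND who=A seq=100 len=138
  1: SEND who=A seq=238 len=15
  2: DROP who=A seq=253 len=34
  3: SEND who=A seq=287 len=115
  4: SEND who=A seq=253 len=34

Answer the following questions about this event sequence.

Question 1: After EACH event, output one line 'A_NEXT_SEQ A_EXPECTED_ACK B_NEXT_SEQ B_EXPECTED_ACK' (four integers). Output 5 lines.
238 7000 7000 238
253 7000 7000 253
287 7000 7000 253
402 7000 7000 253
402 7000 7000 402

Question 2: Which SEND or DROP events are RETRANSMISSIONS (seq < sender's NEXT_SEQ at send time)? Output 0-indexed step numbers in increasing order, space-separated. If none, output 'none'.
Step 0: SEND seq=100 -> fresh
Step 1: SEND seq=238 -> fresh
Step 2: DROP seq=253 -> fresh
Step 3: SEND seq=287 -> fresh
Step 4: SEND seq=253 -> retransmit

Answer: 4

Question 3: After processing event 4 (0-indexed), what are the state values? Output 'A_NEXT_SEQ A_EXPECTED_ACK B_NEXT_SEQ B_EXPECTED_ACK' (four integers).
After event 0: A_seq=238 A_ack=7000 B_seq=7000 B_ack=238
After event 1: A_seq=253 A_ack=7000 B_seq=7000 B_ack=253
After event 2: A_seq=287 A_ack=7000 B_seq=7000 B_ack=253
After event 3: A_seq=402 A_ack=7000 B_seq=7000 B_ack=253
After event 4: A_seq=402 A_ack=7000 B_seq=7000 B_ack=402

402 7000 7000 402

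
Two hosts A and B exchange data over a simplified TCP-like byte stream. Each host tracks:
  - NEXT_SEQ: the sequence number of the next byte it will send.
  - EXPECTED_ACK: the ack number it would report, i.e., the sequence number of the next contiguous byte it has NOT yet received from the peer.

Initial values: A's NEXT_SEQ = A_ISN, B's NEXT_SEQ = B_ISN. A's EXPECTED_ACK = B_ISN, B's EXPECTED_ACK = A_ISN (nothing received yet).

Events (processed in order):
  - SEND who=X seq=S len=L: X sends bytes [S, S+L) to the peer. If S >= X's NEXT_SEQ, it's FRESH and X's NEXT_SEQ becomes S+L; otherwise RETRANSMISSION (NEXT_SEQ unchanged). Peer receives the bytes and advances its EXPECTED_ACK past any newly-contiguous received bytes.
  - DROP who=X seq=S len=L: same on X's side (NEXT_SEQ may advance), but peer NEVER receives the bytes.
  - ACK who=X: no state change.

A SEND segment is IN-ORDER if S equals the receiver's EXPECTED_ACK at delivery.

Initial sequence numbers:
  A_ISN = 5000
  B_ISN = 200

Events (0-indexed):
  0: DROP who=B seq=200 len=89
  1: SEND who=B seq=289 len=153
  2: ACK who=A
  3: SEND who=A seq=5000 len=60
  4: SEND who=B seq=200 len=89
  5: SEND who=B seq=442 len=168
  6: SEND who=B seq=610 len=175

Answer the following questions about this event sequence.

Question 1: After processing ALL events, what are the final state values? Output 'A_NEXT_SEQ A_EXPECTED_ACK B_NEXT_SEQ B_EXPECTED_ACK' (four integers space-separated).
After event 0: A_seq=5000 A_ack=200 B_seq=289 B_ack=5000
After event 1: A_seq=5000 A_ack=200 B_seq=442 B_ack=5000
After event 2: A_seq=5000 A_ack=200 B_seq=442 B_ack=5000
After event 3: A_seq=5060 A_ack=200 B_seq=442 B_ack=5060
After event 4: A_seq=5060 A_ack=442 B_seq=442 B_ack=5060
After event 5: A_seq=5060 A_ack=610 B_seq=610 B_ack=5060
After event 6: A_seq=5060 A_ack=785 B_seq=785 B_ack=5060

Answer: 5060 785 785 5060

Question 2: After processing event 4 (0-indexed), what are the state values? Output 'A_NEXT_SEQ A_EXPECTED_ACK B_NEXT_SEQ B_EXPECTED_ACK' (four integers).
After event 0: A_seq=5000 A_ack=200 B_seq=289 B_ack=5000
After event 1: A_seq=5000 A_ack=200 B_seq=442 B_ack=5000
After event 2: A_seq=5000 A_ack=200 B_seq=442 B_ack=5000
After event 3: A_seq=5060 A_ack=200 B_seq=442 B_ack=5060
After event 4: A_seq=5060 A_ack=442 B_seq=442 B_ack=5060

5060 442 442 5060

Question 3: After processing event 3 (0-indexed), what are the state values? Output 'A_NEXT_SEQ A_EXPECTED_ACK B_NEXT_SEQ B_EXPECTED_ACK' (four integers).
After event 0: A_seq=5000 A_ack=200 B_seq=289 B_ack=5000
After event 1: A_seq=5000 A_ack=200 B_seq=442 B_ack=5000
After event 2: A_seq=5000 A_ack=200 B_seq=442 B_ack=5000
After event 3: A_seq=5060 A_ack=200 B_seq=442 B_ack=5060

5060 200 442 5060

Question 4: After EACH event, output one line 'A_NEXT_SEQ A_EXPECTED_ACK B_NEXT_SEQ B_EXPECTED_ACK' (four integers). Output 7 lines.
5000 200 289 5000
5000 200 442 5000
5000 200 442 5000
5060 200 442 5060
5060 442 442 5060
5060 610 610 5060
5060 785 785 5060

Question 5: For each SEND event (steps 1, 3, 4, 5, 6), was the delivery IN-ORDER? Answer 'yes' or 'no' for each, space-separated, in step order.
Answer: no yes yes yes yes

Derivation:
Step 1: SEND seq=289 -> out-of-order
Step 3: SEND seq=5000 -> in-order
Step 4: SEND seq=200 -> in-order
Step 5: SEND seq=442 -> in-order
Step 6: SEND seq=610 -> in-order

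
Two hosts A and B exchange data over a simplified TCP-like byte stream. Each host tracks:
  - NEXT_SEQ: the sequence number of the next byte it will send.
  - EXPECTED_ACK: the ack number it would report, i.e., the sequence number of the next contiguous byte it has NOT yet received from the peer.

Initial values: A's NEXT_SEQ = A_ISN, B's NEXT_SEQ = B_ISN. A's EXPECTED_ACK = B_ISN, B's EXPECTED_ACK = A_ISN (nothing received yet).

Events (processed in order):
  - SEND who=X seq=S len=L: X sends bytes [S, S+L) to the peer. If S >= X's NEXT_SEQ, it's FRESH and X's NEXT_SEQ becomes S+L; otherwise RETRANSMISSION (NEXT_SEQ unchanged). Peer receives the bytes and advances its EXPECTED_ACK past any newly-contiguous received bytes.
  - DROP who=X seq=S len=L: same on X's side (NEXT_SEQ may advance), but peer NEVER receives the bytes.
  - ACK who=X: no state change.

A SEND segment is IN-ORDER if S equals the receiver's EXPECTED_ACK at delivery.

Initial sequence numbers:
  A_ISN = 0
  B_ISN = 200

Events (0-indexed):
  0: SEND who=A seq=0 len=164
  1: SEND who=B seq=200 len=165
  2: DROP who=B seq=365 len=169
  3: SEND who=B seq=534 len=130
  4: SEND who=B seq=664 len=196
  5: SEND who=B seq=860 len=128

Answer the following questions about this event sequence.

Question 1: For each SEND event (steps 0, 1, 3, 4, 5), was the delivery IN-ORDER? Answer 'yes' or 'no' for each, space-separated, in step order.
Answer: yes yes no no no

Derivation:
Step 0: SEND seq=0 -> in-order
Step 1: SEND seq=200 -> in-order
Step 3: SEND seq=534 -> out-of-order
Step 4: SEND seq=664 -> out-of-order
Step 5: SEND seq=860 -> out-of-order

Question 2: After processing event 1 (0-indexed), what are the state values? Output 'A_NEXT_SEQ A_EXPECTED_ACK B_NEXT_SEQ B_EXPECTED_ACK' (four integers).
After event 0: A_seq=164 A_ack=200 B_seq=200 B_ack=164
After event 1: A_seq=164 A_ack=365 B_seq=365 B_ack=164

164 365 365 164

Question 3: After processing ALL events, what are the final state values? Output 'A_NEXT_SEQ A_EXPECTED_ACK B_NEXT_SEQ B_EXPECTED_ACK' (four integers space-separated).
After event 0: A_seq=164 A_ack=200 B_seq=200 B_ack=164
After event 1: A_seq=164 A_ack=365 B_seq=365 B_ack=164
After event 2: A_seq=164 A_ack=365 B_seq=534 B_ack=164
After event 3: A_seq=164 A_ack=365 B_seq=664 B_ack=164
After event 4: A_seq=164 A_ack=365 B_seq=860 B_ack=164
After event 5: A_seq=164 A_ack=365 B_seq=988 B_ack=164

Answer: 164 365 988 164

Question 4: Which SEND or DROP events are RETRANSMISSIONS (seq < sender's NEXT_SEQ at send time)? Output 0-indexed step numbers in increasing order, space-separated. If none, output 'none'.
Step 0: SEND seq=0 -> fresh
Step 1: SEND seq=200 -> fresh
Step 2: DROP seq=365 -> fresh
Step 3: SEND seq=534 -> fresh
Step 4: SEND seq=664 -> fresh
Step 5: SEND seq=860 -> fresh

Answer: none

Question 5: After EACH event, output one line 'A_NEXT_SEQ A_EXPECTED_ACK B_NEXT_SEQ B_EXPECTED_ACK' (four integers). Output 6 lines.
164 200 200 164
164 365 365 164
164 365 534 164
164 365 664 164
164 365 860 164
164 365 988 164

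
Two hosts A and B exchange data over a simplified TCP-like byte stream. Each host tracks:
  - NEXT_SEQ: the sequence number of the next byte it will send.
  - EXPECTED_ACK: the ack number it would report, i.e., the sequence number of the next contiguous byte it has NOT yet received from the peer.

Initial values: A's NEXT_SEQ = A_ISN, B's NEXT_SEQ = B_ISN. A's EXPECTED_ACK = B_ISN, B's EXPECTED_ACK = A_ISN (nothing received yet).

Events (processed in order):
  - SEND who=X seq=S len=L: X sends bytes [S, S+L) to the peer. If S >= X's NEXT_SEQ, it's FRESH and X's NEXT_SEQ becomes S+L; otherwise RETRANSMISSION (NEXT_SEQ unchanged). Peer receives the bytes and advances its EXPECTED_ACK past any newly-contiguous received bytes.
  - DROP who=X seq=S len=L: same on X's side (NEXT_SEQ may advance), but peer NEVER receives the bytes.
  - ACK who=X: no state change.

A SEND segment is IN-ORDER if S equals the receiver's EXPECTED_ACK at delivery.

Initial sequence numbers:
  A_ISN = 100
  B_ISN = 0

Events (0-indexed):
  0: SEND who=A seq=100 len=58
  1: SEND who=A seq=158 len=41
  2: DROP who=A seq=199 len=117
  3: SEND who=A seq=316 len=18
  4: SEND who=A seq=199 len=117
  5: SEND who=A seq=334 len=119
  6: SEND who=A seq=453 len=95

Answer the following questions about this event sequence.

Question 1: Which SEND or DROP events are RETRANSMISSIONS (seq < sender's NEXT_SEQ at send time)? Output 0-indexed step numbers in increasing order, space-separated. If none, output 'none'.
Step 0: SEND seq=100 -> fresh
Step 1: SEND seq=158 -> fresh
Step 2: DROP seq=199 -> fresh
Step 3: SEND seq=316 -> fresh
Step 4: SEND seq=199 -> retransmit
Step 5: SEND seq=334 -> fresh
Step 6: SEND seq=453 -> fresh

Answer: 4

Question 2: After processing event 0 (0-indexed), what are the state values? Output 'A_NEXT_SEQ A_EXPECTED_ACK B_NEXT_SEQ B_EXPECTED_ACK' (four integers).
After event 0: A_seq=158 A_ack=0 B_seq=0 B_ack=158

158 0 0 158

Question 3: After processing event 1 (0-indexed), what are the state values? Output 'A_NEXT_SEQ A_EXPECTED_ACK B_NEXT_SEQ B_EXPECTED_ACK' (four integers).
After event 0: A_seq=158 A_ack=0 B_seq=0 B_ack=158
After event 1: A_seq=199 A_ack=0 B_seq=0 B_ack=199

199 0 0 199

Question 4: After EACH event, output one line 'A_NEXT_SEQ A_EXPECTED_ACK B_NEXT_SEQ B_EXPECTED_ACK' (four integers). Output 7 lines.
158 0 0 158
199 0 0 199
316 0 0 199
334 0 0 199
334 0 0 334
453 0 0 453
548 0 0 548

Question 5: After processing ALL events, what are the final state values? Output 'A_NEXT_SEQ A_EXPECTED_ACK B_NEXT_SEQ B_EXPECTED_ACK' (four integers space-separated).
Answer: 548 0 0 548

Derivation:
After event 0: A_seq=158 A_ack=0 B_seq=0 B_ack=158
After event 1: A_seq=199 A_ack=0 B_seq=0 B_ack=199
After event 2: A_seq=316 A_ack=0 B_seq=0 B_ack=199
After event 3: A_seq=334 A_ack=0 B_seq=0 B_ack=199
After event 4: A_seq=334 A_ack=0 B_seq=0 B_ack=334
After event 5: A_seq=453 A_ack=0 B_seq=0 B_ack=453
After event 6: A_seq=548 A_ack=0 B_seq=0 B_ack=548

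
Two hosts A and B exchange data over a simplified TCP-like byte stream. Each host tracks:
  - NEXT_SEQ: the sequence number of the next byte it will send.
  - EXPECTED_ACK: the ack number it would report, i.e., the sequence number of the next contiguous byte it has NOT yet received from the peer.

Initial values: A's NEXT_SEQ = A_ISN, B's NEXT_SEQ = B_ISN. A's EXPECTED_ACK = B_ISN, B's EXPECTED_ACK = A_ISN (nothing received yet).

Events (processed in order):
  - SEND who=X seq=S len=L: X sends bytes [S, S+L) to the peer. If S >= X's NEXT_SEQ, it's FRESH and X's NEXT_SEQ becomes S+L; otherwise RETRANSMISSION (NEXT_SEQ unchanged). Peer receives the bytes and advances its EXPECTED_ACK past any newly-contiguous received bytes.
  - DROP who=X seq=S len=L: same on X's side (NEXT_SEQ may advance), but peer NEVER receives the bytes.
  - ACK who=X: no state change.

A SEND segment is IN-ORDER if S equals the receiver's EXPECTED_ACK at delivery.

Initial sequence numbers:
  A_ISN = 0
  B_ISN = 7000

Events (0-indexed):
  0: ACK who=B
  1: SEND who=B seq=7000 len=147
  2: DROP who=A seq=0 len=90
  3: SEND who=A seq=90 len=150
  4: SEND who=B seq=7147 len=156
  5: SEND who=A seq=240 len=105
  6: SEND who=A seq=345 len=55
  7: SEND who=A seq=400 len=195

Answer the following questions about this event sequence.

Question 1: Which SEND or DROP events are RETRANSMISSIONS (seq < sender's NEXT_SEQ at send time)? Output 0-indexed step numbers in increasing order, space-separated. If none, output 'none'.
Answer: none

Derivation:
Step 1: SEND seq=7000 -> fresh
Step 2: DROP seq=0 -> fresh
Step 3: SEND seq=90 -> fresh
Step 4: SEND seq=7147 -> fresh
Step 5: SEND seq=240 -> fresh
Step 6: SEND seq=345 -> fresh
Step 7: SEND seq=400 -> fresh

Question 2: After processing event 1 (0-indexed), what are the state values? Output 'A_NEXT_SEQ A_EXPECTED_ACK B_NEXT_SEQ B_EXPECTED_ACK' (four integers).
After event 0: A_seq=0 A_ack=7000 B_seq=7000 B_ack=0
After event 1: A_seq=0 A_ack=7147 B_seq=7147 B_ack=0

0 7147 7147 0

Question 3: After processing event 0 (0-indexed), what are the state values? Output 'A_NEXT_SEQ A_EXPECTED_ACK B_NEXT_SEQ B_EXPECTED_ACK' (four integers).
After event 0: A_seq=0 A_ack=7000 B_seq=7000 B_ack=0

0 7000 7000 0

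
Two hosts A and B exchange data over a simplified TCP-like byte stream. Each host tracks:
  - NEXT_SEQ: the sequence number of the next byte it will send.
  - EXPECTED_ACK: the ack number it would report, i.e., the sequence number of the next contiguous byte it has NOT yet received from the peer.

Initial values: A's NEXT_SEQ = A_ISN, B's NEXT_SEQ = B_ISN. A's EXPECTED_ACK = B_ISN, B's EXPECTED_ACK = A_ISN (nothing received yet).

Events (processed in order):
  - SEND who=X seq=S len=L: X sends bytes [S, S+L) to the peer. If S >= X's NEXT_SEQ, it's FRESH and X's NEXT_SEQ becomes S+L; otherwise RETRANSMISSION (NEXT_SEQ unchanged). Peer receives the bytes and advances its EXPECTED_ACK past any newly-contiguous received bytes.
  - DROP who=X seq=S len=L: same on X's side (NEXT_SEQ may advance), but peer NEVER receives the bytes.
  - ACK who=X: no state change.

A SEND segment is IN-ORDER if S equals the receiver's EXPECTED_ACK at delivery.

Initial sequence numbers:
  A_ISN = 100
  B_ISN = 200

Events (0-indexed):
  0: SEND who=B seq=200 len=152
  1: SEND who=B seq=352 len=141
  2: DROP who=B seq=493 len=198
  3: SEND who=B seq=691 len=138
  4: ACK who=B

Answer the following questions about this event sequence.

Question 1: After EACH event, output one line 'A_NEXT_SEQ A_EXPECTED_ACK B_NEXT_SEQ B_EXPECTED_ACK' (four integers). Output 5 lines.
100 352 352 100
100 493 493 100
100 493 691 100
100 493 829 100
100 493 829 100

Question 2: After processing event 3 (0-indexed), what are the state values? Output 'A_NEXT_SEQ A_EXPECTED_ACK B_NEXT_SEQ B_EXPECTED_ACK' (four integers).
After event 0: A_seq=100 A_ack=352 B_seq=352 B_ack=100
After event 1: A_seq=100 A_ack=493 B_seq=493 B_ack=100
After event 2: A_seq=100 A_ack=493 B_seq=691 B_ack=100
After event 3: A_seq=100 A_ack=493 B_seq=829 B_ack=100

100 493 829 100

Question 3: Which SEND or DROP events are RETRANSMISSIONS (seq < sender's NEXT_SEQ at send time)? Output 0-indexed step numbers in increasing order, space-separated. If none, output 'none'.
Step 0: SEND seq=200 -> fresh
Step 1: SEND seq=352 -> fresh
Step 2: DROP seq=493 -> fresh
Step 3: SEND seq=691 -> fresh

Answer: none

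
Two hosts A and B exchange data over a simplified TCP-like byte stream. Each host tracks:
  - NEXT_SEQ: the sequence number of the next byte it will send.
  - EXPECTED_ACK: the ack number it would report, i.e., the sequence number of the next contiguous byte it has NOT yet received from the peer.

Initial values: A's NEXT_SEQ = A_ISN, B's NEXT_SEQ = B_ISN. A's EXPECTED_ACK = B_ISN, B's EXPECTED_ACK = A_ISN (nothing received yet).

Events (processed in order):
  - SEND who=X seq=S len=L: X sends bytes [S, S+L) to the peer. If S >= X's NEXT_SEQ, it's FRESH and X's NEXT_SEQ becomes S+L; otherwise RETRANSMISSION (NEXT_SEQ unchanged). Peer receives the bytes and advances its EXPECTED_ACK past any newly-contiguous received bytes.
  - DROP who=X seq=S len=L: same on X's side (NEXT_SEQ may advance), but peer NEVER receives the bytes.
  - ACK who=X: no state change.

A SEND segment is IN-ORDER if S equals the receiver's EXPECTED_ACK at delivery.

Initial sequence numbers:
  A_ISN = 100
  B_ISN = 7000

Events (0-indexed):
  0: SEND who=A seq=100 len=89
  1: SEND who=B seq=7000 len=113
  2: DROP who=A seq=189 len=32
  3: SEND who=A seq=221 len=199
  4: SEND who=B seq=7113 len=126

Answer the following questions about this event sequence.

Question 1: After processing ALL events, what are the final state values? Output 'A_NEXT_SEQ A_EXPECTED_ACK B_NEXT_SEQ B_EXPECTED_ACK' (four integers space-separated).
Answer: 420 7239 7239 189

Derivation:
After event 0: A_seq=189 A_ack=7000 B_seq=7000 B_ack=189
After event 1: A_seq=189 A_ack=7113 B_seq=7113 B_ack=189
After event 2: A_seq=221 A_ack=7113 B_seq=7113 B_ack=189
After event 3: A_seq=420 A_ack=7113 B_seq=7113 B_ack=189
After event 4: A_seq=420 A_ack=7239 B_seq=7239 B_ack=189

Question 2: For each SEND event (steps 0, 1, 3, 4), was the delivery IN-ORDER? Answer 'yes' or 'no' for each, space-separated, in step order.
Step 0: SEND seq=100 -> in-order
Step 1: SEND seq=7000 -> in-order
Step 3: SEND seq=221 -> out-of-order
Step 4: SEND seq=7113 -> in-order

Answer: yes yes no yes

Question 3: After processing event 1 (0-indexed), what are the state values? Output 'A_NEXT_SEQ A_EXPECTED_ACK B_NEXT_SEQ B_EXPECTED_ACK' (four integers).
After event 0: A_seq=189 A_ack=7000 B_seq=7000 B_ack=189
After event 1: A_seq=189 A_ack=7113 B_seq=7113 B_ack=189

189 7113 7113 189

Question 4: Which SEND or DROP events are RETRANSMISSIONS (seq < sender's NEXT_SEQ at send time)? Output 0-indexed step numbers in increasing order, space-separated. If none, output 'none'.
Answer: none

Derivation:
Step 0: SEND seq=100 -> fresh
Step 1: SEND seq=7000 -> fresh
Step 2: DROP seq=189 -> fresh
Step 3: SEND seq=221 -> fresh
Step 4: SEND seq=7113 -> fresh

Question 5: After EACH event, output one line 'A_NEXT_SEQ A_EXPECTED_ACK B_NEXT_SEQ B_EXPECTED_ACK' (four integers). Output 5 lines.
189 7000 7000 189
189 7113 7113 189
221 7113 7113 189
420 7113 7113 189
420 7239 7239 189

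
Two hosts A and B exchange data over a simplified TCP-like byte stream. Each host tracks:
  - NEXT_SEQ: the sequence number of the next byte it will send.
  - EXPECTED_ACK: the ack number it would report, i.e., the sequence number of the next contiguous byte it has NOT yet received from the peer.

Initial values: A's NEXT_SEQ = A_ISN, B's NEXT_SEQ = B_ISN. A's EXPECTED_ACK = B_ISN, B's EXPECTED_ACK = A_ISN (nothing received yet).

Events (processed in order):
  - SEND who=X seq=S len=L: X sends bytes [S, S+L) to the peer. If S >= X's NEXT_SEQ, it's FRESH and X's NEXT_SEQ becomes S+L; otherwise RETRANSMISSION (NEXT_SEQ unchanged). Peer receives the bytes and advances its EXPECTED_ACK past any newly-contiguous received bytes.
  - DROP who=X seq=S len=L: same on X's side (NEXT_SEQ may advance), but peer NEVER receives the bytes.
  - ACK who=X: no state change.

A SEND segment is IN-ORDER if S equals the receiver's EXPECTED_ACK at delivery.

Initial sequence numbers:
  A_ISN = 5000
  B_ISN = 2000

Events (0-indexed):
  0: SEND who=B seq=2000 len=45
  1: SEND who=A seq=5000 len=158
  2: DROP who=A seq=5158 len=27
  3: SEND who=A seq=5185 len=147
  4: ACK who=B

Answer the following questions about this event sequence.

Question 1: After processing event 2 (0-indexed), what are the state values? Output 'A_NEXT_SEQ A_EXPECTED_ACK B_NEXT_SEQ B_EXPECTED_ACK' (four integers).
After event 0: A_seq=5000 A_ack=2045 B_seq=2045 B_ack=5000
After event 1: A_seq=5158 A_ack=2045 B_seq=2045 B_ack=5158
After event 2: A_seq=5185 A_ack=2045 B_seq=2045 B_ack=5158

5185 2045 2045 5158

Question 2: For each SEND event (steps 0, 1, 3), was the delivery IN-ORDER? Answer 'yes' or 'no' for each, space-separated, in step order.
Answer: yes yes no

Derivation:
Step 0: SEND seq=2000 -> in-order
Step 1: SEND seq=5000 -> in-order
Step 3: SEND seq=5185 -> out-of-order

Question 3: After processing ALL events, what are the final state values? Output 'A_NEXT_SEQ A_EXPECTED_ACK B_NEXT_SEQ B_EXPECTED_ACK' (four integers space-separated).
After event 0: A_seq=5000 A_ack=2045 B_seq=2045 B_ack=5000
After event 1: A_seq=5158 A_ack=2045 B_seq=2045 B_ack=5158
After event 2: A_seq=5185 A_ack=2045 B_seq=2045 B_ack=5158
After event 3: A_seq=5332 A_ack=2045 B_seq=2045 B_ack=5158
After event 4: A_seq=5332 A_ack=2045 B_seq=2045 B_ack=5158

Answer: 5332 2045 2045 5158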